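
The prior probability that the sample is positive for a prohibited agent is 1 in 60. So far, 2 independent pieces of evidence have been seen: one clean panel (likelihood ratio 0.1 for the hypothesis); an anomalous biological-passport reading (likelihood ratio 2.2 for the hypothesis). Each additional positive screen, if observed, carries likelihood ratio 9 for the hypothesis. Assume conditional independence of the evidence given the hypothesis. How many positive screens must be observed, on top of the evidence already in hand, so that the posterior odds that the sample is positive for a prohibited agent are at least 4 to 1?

Prior odds = (1/60)/(59/60) = 1/59.
Combined Bayes factor of the evidence already in hand = 0.1 × 2.2 = 0.22.
Odds after that evidence = (1/59) × 0.22 = 11/2950.
Target odds = 4.
Need 9ⁿ ≥ 4 ÷ (11/2950) = 11800/11.
9³ = 729 falls short of 11800/11 but 9⁴ = 6561 reaches it, so n = 4.

4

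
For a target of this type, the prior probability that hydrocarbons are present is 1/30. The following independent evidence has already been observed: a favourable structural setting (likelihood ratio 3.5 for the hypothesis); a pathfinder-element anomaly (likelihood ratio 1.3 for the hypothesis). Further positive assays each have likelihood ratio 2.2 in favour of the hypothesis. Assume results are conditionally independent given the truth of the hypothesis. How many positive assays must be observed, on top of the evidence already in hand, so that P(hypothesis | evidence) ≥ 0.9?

6

Prior odds = (1/30)/(29/30) = 1/29.
Combined Bayes factor of the evidence already in hand = 3.5 × 1.3 = 4.55.
Odds after that evidence = (1/29) × 4.55 = 91/580.
Target odds = 0.9/0.1 = 9.
Need 2.2ⁿ ≥ 9 ÷ (91/580) = 5220/91.
2.2⁵ = 51.53632 falls short of 5220/91 but 2.2⁶ = 1771561/15625 reaches it, so n = 6.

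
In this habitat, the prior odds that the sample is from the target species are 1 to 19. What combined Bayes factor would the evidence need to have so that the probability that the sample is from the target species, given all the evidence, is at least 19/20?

Prior odds = 1/19.
Target odds = 0.95/0.05 = 19.
Required Bayes factor = 19 ÷ (1/19) = 361.

361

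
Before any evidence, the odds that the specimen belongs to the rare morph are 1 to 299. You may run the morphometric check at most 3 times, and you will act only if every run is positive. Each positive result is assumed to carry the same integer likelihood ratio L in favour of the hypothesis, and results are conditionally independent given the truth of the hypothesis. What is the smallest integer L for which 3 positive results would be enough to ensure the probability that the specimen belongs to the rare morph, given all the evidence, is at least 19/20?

Prior odds = 1/299.
Target odds = 0.95/0.05 = 19.
Need L³ ≥ 19 ÷ (1/299) = 5681.
17³ = 4913 < 5681 ≤ 5832 = 18³, so L = 18.

18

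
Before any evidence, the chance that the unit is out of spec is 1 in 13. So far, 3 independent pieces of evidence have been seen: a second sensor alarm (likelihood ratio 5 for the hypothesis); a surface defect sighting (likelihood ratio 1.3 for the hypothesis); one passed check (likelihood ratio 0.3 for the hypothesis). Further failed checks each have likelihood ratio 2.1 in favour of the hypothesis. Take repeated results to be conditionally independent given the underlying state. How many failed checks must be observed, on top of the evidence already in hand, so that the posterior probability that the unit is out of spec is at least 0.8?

Prior odds = (1/13)/(12/13) = 1/12.
Combined Bayes factor of the evidence already in hand = 5 × 1.3 × 0.3 = 1.95.
Odds after that evidence = (1/12) × 1.95 = 0.1625.
Target odds = 0.8/0.2 = 4.
Need 2.1ⁿ ≥ 4 ÷ 0.1625 = 320/13.
2.1⁴ = 19.4481 falls short of 320/13 but 2.1⁵ = 4084101/100000 reaches it, so n = 5.

5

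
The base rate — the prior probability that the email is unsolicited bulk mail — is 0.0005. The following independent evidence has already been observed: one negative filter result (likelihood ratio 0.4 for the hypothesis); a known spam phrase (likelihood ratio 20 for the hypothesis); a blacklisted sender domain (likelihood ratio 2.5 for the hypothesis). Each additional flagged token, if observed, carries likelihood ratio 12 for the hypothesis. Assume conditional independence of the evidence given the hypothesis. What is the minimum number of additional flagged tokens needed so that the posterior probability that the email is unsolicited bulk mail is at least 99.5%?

Prior odds = 0.0005/0.9995 = 1/1999.
Combined Bayes factor of the evidence already in hand = 0.4 × 20 × 2.5 = 20.
Odds after that evidence = (1/1999) × 20 = 20/1999.
Target odds = 0.995/0.005 = 199.
Need 12ⁿ ≥ 199 ÷ (20/1999) = 19890.05.
12³ = 1728 falls short of 19890.05 but 12⁴ = 20736 reaches it, so n = 4.

4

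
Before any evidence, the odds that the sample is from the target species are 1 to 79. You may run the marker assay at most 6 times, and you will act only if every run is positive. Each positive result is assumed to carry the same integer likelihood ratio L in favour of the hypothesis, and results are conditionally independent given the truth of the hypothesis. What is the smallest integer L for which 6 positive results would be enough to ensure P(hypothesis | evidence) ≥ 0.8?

Prior odds = 1/79.
Target odds = 0.8/0.2 = 4.
Need L⁶ ≥ 4 ÷ (1/79) = 316.
2⁶ = 64 < 316 ≤ 729 = 3⁶, so L = 3.

3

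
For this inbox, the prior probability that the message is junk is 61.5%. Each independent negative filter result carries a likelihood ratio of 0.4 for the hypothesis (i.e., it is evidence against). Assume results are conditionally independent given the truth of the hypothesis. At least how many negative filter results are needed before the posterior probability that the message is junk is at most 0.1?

3

Prior odds: 0.615 ÷ 0.385 = 123/77.
Likelihood ratio per negative filter result = 0.4.
Target odds: 0.1 ÷ 0.9 = 1/9.
Require 0.4ⁿ ≤ 1/9 ÷ (123/77) = 77/1107.
0.4² = 0.16 is still above 77/1107 but 0.4³ = 0.064 is at or below it, so n = 3.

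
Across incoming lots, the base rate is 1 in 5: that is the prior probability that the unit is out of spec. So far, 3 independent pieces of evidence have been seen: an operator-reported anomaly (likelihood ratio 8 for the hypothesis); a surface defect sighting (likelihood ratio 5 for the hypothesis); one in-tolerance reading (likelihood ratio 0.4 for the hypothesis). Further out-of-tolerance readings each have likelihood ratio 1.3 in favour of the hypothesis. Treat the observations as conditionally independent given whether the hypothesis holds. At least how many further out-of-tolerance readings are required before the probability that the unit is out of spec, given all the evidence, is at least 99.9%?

22

Prior odds = 0.2/0.8 = 0.25.
Combined Bayes factor of the evidence already in hand = 8 × 5 × 0.4 = 16.
Odds after that evidence = 0.25 × 16 = 4.
Target odds = 0.999/0.001 = 999.
Need 1.3ⁿ ≥ 999 ÷ 4 = 249.75.
1.3²¹ ≈247.065 falls short of 249.75 but 1.3²² ≈321.184 reaches it, so n = 22.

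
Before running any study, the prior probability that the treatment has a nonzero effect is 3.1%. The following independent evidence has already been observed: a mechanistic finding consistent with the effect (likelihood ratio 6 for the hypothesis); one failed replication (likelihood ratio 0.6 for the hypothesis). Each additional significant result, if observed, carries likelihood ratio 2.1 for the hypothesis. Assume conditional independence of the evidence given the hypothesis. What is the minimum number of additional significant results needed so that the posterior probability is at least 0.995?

11

Prior odds = 0.031/0.969 = 31/969.
Combined Bayes factor of the evidence already in hand = 6 × 0.6 = 3.6.
Odds after that evidence = (31/969) × 3.6 = 186/1615.
Target odds = 0.995/0.005 = 199.
Need 2.1ⁿ ≥ 199 ÷ (186/1615) = 321385/186.
2.1¹⁰ ≈1667.99 falls short of 321385/186 but 2.1¹¹ ≈3502.78 reaches it, so n = 11.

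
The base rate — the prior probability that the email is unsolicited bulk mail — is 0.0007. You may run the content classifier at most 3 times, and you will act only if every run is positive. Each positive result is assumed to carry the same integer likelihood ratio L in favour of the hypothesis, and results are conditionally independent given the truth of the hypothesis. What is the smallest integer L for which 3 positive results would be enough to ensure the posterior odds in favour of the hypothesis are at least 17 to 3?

Prior odds = 0.0007/0.9993 = 7/9993.
Target odds = 17/3.
Need L³ ≥ 17/3 ÷ (7/9993) = 56627/7.
20³ = 8000 < 56627/7 ≤ 9261 = 21³, so L = 21.

21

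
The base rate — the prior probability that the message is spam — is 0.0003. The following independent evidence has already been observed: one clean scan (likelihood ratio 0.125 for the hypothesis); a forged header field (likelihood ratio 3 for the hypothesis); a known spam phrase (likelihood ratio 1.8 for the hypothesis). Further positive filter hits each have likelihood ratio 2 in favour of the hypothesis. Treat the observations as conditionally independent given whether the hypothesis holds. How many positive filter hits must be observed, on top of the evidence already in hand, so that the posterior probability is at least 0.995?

20

Prior odds = 0.0003/0.9997 = 3/9997.
Combined Bayes factor of the evidence already in hand = 0.125 × 3 × 1.8 = 0.675.
Odds after that evidence = (3/9997) × 0.675 = 81/399880.
Target odds = 0.995/0.005 = 199.
Need 2ⁿ ≥ 199 ÷ (81/399880) = 79576120/81.
2¹⁹ = 524288 falls short of 79576120/81 but 2²⁰ = 1048576 reaches it, so n = 20.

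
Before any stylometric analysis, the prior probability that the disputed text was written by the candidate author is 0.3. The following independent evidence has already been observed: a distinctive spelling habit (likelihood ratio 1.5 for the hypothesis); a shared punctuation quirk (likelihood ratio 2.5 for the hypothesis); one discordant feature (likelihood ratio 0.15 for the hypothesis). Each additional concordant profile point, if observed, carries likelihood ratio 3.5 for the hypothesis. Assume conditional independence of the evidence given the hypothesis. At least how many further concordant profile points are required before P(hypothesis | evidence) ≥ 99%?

Prior odds = 0.3/0.7 = 3/7.
Combined Bayes factor of the evidence already in hand = 1.5 × 2.5 × 0.15 = 0.5625.
Odds after that evidence = (3/7) × 0.5625 = 27/112.
Target odds = 0.99/0.01 = 99.
Need 3.5ⁿ ≥ 99 ÷ (27/112) = 1232/3.
3.5⁴ = 150.0625 falls short of 1232/3 but 3.5⁵ = 525.21875 reaches it, so n = 5.

5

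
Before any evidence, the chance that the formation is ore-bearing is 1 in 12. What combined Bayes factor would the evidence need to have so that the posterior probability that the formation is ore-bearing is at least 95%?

209

Prior odds = (1/12)/(11/12) = 1/11.
Target odds = 0.95/0.05 = 19.
Required Bayes factor = 19 ÷ (1/11) = 209.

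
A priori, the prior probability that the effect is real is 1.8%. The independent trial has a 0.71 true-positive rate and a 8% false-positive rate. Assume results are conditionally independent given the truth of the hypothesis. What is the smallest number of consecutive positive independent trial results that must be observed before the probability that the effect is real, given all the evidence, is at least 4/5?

3

Prior odds = 0.018/0.982 = 9/491.
Likelihood ratio of a positive result = 0.71/0.08 = 8.875.
Target odds: 0.8 ÷ 0.2 = 4.
Need (9/491) × 8.875ⁿ ≥ 4, i.e. 8.875ⁿ ≥ 1964/9.
8.875² = 78.765625 falls short of 1964/9 but 8.875³ = 357911/512 reaches it, so n = 3.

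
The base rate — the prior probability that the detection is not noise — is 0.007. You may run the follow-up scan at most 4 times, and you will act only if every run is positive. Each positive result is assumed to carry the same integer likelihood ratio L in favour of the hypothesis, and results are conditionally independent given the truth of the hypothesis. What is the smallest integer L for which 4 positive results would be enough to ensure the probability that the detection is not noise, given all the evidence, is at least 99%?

11

Prior odds = 0.007/0.993 = 7/993.
Target odds = 0.99/0.01 = 99.
Need L⁴ ≥ 99 ÷ (7/993) = 98307/7.
10⁴ = 10000 < 98307/7 ≤ 14641 = 11⁴, so L = 11.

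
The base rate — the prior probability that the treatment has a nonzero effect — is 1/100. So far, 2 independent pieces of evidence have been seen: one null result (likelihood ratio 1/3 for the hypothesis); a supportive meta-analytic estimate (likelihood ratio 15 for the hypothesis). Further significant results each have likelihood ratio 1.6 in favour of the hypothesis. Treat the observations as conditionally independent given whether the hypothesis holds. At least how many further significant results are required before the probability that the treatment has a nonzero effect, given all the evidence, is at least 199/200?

Prior odds = 0.01/0.99 = 1/99.
Combined Bayes factor of the evidence already in hand = (1/3) × 15 = 5.
Odds after that evidence = (1/99) × 5 = 5/99.
Target odds = 0.995/0.005 = 199.
Need 1.6ⁿ ≥ 199 ÷ (5/99) = 3940.2.
1.6¹⁷ ≈2951.48 falls short of 3940.2 but 1.6¹⁸ ≈4722.37 reaches it, so n = 18.

18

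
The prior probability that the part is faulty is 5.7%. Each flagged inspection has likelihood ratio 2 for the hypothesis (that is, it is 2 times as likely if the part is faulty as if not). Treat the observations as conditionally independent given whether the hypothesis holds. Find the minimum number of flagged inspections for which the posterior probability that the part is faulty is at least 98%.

10

Prior odds = 0.057/0.943 = 57/943.
Likelihood ratio per flagged inspection = 2.
Target posterior odds = 0.98/0.02 = 49.
Require 2ⁿ ≥ 49 ÷ (57/943) = 46207/57.
2⁹ = 512 falls short of 46207/57 but 2¹⁰ = 1024 reaches it, so n = 10.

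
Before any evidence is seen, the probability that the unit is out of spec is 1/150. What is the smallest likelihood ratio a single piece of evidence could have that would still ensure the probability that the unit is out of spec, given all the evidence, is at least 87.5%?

Prior odds = (1/150)/(149/150) = 1/149.
Target odds = 0.875/0.125 = 7.
Required Bayes factor = 7 ÷ (1/149) = 1043.

1043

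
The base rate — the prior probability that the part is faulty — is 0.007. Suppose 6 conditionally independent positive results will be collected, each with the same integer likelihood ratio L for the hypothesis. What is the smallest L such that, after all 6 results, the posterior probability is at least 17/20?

Prior odds = 0.007/0.993 = 7/993.
Target odds = 0.85/0.15 = 17/3.
Need L⁶ ≥ 17/3 ÷ (7/993) = 5627/7.
3⁶ = 729 < 5627/7 ≤ 4096 = 4⁶, so L = 4.

4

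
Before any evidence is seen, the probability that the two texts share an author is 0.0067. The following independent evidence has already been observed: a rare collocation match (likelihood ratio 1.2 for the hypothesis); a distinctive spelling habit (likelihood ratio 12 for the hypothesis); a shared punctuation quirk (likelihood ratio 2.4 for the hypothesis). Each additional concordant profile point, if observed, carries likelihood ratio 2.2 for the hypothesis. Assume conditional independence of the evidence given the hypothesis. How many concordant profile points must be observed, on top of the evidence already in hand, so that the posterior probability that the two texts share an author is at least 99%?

Prior odds = 0.0067/0.9933 = 67/9933.
Combined Bayes factor of the evidence already in hand = 1.2 × 12 × 2.4 = 34.56.
Odds after that evidence = (67/9933) × 34.56 = 19296/82775.
Target odds = 0.99/0.01 = 99.
Need 2.2ⁿ ≥ 99 ÷ (19296/82775) = 910525/2144.
2.2⁷ = 19487171/78125 falls short of 910525/2144 but 2.2⁸ = 214358881/390625 reaches it, so n = 8.

8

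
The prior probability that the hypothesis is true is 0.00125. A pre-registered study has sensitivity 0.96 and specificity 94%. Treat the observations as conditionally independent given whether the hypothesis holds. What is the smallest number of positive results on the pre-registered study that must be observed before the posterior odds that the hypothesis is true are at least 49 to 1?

4

Prior odds = 0.00125/0.99875 = 1/799.
False-positive rate = 1 − 0.94 = 0.06; likelihood ratio of a positive = 0.96/0.06 = 16.
Target odds = 49.
Need (1/799) × 16ⁿ ≥ 49, i.e. 16ⁿ ≥ 39151.
16³ = 4096 falls short of 39151 but 16⁴ = 65536 reaches it, so n = 4.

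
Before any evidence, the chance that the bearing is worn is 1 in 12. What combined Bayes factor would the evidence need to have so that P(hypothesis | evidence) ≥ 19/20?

Prior odds = (1/12)/(11/12) = 1/11.
Target odds = 0.95/0.05 = 19.
Required Bayes factor = 19 ÷ (1/11) = 209.

209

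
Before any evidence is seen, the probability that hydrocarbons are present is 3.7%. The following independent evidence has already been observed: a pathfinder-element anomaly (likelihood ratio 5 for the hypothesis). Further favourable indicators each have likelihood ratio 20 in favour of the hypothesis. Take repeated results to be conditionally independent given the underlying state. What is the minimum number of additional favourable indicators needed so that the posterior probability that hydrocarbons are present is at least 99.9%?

Prior odds = 0.037/0.963 = 37/963.
Bayes factor of the evidence already in hand = 5.
Odds after that evidence = (37/963) × 5 = 185/963.
Target odds = 0.999/0.001 = 999.
Need 20ⁿ ≥ 999 ÷ (185/963) = 5200.2.
20² = 400 falls short of 5200.2 but 20³ = 8000 reaches it, so n = 3.

3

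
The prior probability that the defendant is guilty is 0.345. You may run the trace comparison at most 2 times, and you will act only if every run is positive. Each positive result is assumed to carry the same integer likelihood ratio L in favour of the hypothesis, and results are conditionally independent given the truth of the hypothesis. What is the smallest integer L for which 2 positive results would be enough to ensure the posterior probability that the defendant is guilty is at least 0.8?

Prior odds = 0.345/0.655 = 69/131.
Target odds = 0.8/0.2 = 4.
Need L² ≥ 4 ÷ (69/131) = 524/69.
2² = 4 < 524/69 ≤ 9 = 3², so L = 3.

3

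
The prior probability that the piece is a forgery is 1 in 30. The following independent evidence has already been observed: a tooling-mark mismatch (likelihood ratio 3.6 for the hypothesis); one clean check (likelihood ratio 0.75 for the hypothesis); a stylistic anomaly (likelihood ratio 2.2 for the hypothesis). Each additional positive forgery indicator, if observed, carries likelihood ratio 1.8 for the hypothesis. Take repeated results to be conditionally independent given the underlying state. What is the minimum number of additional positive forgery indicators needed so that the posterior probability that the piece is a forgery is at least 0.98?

10

Prior odds = (1/30)/(29/30) = 1/29.
Combined Bayes factor of the evidence already in hand = 3.6 × 0.75 × 2.2 = 5.94.
Odds after that evidence = (1/29) × 5.94 = 297/1450.
Target odds = 0.98/0.02 = 49.
Need 1.8ⁿ ≥ 49 ÷ (297/1450) = 71050/297.
1.8⁹ = 387420489/1953125 falls short of 71050/297 but 1.8¹⁰ ≈357.047 reaches it, so n = 10.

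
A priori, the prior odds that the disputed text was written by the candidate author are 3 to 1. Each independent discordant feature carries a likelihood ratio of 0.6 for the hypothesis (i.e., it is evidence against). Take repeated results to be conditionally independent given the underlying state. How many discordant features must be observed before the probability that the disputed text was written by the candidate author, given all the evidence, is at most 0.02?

10

Prior odds = 3.
Likelihood ratio per discordant feature = 0.6.
Target odds: 0.02 ÷ 0.98 = 1/49.
Need 3 × 0.6ⁿ ≤ 1/49, i.e. 0.6ⁿ ≤ 1/147.
0.6⁹ = 19683/1953125 is still above 1/147 but 0.6¹⁰ = 59049/9765625 is at or below it, so n = 10.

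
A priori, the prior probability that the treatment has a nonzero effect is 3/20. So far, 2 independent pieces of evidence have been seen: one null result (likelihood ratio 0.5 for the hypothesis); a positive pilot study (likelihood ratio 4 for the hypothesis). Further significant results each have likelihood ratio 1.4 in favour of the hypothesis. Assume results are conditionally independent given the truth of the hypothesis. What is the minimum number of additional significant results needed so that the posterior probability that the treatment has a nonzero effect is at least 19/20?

Prior odds = 0.15/0.85 = 3/17.
Combined Bayes factor of the evidence already in hand = 0.5 × 4 = 2.
Odds after that evidence = (3/17) × 2 = 6/17.
Target odds = 0.95/0.05 = 19.
Need 1.4ⁿ ≥ 19 ÷ (6/17) = 323/6.
1.4¹¹ ≈40.4957 falls short of 323/6 but 1.4¹² ≈56.6939 reaches it, so n = 12.

12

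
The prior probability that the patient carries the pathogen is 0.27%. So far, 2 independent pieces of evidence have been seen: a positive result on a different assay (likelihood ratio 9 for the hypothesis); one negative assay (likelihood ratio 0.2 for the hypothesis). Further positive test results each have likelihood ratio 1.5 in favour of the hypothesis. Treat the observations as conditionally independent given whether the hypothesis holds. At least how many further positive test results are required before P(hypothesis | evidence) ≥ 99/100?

25

Prior odds = 0.0027/0.9973 = 27/9973.
Combined Bayes factor of the evidence already in hand = 9 × 0.2 = 1.8.
Odds after that evidence = (27/9973) × 1.8 = 243/49865.
Target odds = 0.99/0.01 = 99.
Need 1.5ⁿ ≥ 99 ÷ (243/49865) = 548515/27.
1.5²⁴ ≈16834.1 falls short of 548515/27 but 1.5²⁵ ≈25251.2 reaches it, so n = 25.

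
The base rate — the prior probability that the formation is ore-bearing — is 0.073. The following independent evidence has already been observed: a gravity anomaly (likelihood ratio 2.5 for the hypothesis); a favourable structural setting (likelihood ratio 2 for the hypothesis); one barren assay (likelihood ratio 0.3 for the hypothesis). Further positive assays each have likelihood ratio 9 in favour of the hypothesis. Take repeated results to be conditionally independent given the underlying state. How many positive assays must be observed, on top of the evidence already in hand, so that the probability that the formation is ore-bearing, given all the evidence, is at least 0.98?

3

Prior odds = 0.073/0.927 = 73/927.
Combined Bayes factor of the evidence already in hand = 2.5 × 2 × 0.3 = 1.5.
Odds after that evidence = (73/927) × 1.5 = 73/618.
Target odds = 0.98/0.02 = 49.
Need 9ⁿ ≥ 49 ÷ (73/618) = 30282/73.
9² = 81 falls short of 30282/73 but 9³ = 729 reaches it, so n = 3.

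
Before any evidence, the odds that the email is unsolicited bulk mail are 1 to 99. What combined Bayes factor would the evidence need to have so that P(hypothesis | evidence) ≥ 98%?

4851

Prior odds = 1/99.
Target odds = 0.98/0.02 = 49.
Required Bayes factor = 49 ÷ (1/99) = 4851.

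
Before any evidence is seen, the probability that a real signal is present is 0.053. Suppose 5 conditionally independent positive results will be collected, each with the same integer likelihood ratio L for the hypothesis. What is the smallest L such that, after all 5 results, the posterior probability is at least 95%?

4

Prior odds = 0.053/0.947 = 53/947.
Target odds = 0.95/0.05 = 19.
Need L⁵ ≥ 19 ÷ (53/947) = 17993/53.
3⁵ = 243 < 17993/53 ≤ 1024 = 4⁵, so L = 4.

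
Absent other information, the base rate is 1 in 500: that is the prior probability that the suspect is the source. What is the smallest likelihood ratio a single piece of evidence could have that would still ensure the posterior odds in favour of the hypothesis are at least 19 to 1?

Prior odds = 0.002/0.998 = 1/499.
Target odds = 19.
Required Bayes factor = 19 ÷ (1/499) = 9481.

9481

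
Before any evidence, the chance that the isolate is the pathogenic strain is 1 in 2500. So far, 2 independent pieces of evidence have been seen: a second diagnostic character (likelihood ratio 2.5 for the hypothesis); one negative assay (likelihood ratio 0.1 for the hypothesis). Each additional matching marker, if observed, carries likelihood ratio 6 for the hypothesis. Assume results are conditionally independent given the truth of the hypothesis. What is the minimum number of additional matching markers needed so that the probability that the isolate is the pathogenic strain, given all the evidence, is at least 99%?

8

Prior odds = 0.0004/0.9996 = 1/2499.
Combined Bayes factor of the evidence already in hand = 2.5 × 0.1 = 0.25.
Odds after that evidence = (1/2499) × 0.25 = 1/9996.
Target odds = 0.99/0.01 = 99.
Need 6ⁿ ≥ 99 ÷ (1/9996) = 989604.
6⁷ = 279936 falls short of 989604 but 6⁸ = 1679616 reaches it, so n = 8.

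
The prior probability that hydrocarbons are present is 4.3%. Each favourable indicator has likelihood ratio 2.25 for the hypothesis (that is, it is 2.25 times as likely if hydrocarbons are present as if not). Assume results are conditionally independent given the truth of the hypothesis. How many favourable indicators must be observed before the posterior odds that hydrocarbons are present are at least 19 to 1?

8

Prior odds: 0.043 ÷ 0.957 = 43/957.
Likelihood ratio per favourable indicator = 2.25.
Target odds = 19.
Require 2.25ⁿ ≥ 19 ÷ (43/957) = 18183/43.
2.25⁷ = 4782969/16384 falls short of 18183/43 but 2.25⁸ = 43046721/65536 reaches it, so n = 8.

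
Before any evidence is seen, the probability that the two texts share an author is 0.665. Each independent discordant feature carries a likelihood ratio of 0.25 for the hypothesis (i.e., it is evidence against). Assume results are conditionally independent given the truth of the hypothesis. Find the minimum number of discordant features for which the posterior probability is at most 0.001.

6

Prior odds = 0.665/0.335 = 133/67.
Likelihood ratio per discordant feature = 0.25.
Target odds: 0.001 ÷ 0.999 = 1/999.
Need (133/67) × 0.25ⁿ ≤ 1/999, i.e. 0.25ⁿ ≤ 67/132867.
0.25⁵ = 1/1024 is still above 67/132867 but 0.25⁶ = 1/4096 is at or below it, so n = 6.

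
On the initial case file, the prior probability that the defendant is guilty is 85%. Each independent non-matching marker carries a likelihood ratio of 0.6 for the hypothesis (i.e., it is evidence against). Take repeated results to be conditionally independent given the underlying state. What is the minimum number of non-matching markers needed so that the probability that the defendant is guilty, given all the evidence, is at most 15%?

Prior odds: 0.85 ÷ 0.15 = 17/3.
Likelihood ratio per non-matching marker = 0.6.
Target odds: 0.15 ÷ 0.85 = 3/17.
Need (17/3) × 0.6ⁿ ≤ 3/17, i.e. 0.6ⁿ ≤ 9/289.
0.6⁶ = 729/15625 is still above 9/289 but 0.6⁷ = 2187/78125 is at or below it, so n = 7.

7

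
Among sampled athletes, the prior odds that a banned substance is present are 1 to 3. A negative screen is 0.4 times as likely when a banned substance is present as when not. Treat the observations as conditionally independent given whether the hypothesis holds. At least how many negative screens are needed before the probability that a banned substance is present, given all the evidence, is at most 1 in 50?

4

Prior odds = 1/3.
Likelihood ratio per negative screen = 0.4.
Target odds: 0.02 ÷ 0.98 = 1/49.
Require 0.4ⁿ ≤ 1/49 ÷ (1/3) = 3/49.
0.4³ = 0.064 is still above 3/49 but 0.4⁴ = 0.0256 is at or below it, so n = 4.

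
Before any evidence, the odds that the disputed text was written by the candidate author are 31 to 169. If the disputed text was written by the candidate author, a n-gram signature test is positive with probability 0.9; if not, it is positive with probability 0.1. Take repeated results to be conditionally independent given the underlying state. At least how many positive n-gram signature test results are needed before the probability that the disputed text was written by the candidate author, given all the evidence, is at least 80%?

Prior odds = 31/169.
Likelihood ratio of a positive = 0.9/0.1 = 9.
Target odds: 0.8 ÷ 0.2 = 4.
Need (31/169) × 9ⁿ ≥ 4, i.e. 9ⁿ ≥ 676/31.
9¹ = 9 falls short of 676/31 but 9² = 81 reaches it, so n = 2.

2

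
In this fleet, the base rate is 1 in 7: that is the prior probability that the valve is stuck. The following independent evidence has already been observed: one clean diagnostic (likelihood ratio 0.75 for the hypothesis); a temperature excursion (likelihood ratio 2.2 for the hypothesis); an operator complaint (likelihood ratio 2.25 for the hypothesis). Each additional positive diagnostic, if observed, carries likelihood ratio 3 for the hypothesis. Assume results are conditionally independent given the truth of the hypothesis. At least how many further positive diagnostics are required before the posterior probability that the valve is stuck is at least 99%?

Prior odds = (1/7)/(6/7) = 1/6.
Combined Bayes factor of the evidence already in hand = 0.75 × 2.2 × 2.25 = 3.7125.
Odds after that evidence = (1/6) × 3.7125 = 0.61875.
Target odds = 0.99/0.01 = 99.
Need 3ⁿ ≥ 99 ÷ 0.61875 = 160.
3⁴ = 81 falls short of 160 but 3⁵ = 243 reaches it, so n = 5.

5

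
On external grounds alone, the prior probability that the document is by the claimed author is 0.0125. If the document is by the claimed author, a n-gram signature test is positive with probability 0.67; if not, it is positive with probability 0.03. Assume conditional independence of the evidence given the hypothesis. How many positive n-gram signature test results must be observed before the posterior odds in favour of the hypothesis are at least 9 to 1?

3

Prior odds = 0.0125/0.9875 = 1/79.
Likelihood ratio of a positive = 0.67/0.03 = 67/3.
Target odds = 9.
Require (67/3)ⁿ ≥ 9 ÷ (1/79) = 711.
(67/3)² = 4489/9 falls short of 711 but (67/3)³ = 300763/27 reaches it, so n = 3.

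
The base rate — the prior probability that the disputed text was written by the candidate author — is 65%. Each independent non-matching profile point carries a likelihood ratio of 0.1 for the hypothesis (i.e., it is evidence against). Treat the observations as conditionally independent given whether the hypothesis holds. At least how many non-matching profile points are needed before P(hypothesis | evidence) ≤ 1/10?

Prior odds: 0.65 ÷ 0.35 = 13/7.
Likelihood ratio per non-matching profile point = 0.1.
Target odds: 0.1 ÷ 0.9 = 1/9.
Need (13/7) × 0.1ⁿ ≤ 1/9, i.e. 0.1ⁿ ≤ 7/117.
0.1¹ = 0.1 is still above 7/117 but 0.1² = 0.01 is at or below it, so n = 2.

2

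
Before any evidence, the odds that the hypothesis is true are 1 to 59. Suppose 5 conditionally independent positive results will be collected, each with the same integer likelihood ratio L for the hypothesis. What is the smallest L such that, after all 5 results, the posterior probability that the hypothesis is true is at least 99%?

6

Prior odds = 1/59.
Target odds = 0.99/0.01 = 99.
Need L⁵ ≥ 99 ÷ (1/59) = 5841.
5⁵ = 3125 < 5841 ≤ 7776 = 6⁵, so L = 6.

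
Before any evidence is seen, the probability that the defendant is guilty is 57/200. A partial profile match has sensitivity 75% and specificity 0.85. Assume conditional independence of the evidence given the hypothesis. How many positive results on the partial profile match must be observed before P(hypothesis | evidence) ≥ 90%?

2

Prior odds = 0.285/0.715 = 57/143.
False-positive rate = 1 − 0.85 = 0.15; likelihood ratio of a positive = 0.75/0.15 = 5.
Target posterior odds = 0.9/0.1 = 9.
Require 5ⁿ ≥ 9 ÷ (57/143) = 429/19.
5¹ = 5 falls short of 429/19 but 5² = 25 reaches it, so n = 2.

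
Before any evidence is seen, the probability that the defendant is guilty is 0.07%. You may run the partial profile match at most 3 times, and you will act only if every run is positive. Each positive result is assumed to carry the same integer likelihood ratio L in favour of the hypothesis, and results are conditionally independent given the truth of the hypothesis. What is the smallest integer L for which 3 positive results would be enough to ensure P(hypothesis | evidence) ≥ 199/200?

Prior odds = 0.0007/0.9993 = 7/9993.
Target odds = 0.995/0.005 = 199.
Need L³ ≥ 199 ÷ (7/9993) = 1988607/7.
65³ = 274625 < 1988607/7 ≤ 287496 = 66³, so L = 66.

66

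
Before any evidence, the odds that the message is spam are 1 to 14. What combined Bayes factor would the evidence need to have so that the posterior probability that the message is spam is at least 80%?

56

Prior odds = 1/14.
Target odds = 0.8/0.2 = 4.
Required Bayes factor = 4 ÷ (1/14) = 56.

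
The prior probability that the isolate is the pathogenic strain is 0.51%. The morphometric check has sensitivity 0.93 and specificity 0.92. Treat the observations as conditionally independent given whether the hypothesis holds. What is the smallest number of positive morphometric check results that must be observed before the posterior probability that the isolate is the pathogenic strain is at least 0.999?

5

Prior odds: 0.0051 ÷ 0.9949 = 51/9949.
False-positive rate = 1 − 0.92 = 0.08; likelihood ratio of a positive = 0.93/0.08 = 11.625.
Target odds: 0.999 ÷ 0.001 = 999.
Need (51/9949) × 11.625ⁿ ≥ 999, i.e. 11.625ⁿ ≥ 3313017/17.
11.625⁴ = 74805201/4096 falls short of 3313017/17 but 11.625⁵ ≈212307 reaches it, so n = 5.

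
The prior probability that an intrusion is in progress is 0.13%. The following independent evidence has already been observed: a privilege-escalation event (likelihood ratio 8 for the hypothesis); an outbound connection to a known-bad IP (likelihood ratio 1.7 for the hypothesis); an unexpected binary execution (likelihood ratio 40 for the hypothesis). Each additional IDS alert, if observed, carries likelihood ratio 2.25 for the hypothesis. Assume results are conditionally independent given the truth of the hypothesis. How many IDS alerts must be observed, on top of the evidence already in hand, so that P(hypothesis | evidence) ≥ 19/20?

Prior odds = 0.0013/0.9987 = 13/9987.
Combined Bayes factor of the evidence already in hand = 8 × 1.7 × 40 = 544.
Odds after that evidence = (13/9987) × 544 = 7072/9987.
Target odds = 0.95/0.05 = 19.
Need 2.25ⁿ ≥ 19 ÷ (7072/9987) = 189753/7072.
2.25⁴ = 25.62890625 falls short of 189753/7072 but 2.25⁵ = 59049/1024 reaches it, so n = 5.

5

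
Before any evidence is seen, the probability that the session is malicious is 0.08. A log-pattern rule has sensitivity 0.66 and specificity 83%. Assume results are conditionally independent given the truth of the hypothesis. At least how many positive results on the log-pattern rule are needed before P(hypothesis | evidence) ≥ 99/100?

6

Prior odds: 0.08 ÷ 0.92 = 2/23.
False-positive rate = 1 − 0.83 = 0.17; likelihood ratio of a positive = 0.66/0.17 = 66/17.
Target odds: 0.99 ÷ 0.01 = 99.
Need (2/23) × (66/17)ⁿ ≥ 99, i.e. (66/17)ⁿ ≥ 1138.5.
(66/17)⁵ ≈882.013 falls short of 1138.5 but (66/17)⁶ ≈3424.29 reaches it, so n = 6.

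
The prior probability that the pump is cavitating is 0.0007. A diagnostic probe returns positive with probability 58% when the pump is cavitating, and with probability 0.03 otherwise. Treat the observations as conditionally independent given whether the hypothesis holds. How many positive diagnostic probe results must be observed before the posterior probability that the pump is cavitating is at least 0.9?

4

Prior odds = 0.0007/0.9993 = 7/9993.
Likelihood ratio of a positive result = 0.58/0.03 = 58/3.
Target posterior odds = 0.9/0.1 = 9.
Need (7/9993) × (58/3)ⁿ ≥ 9, i.e. (58/3)ⁿ ≥ 89937/7.
(58/3)³ = 195112/27 falls short of 89937/7 but (58/3)⁴ = 11316496/81 reaches it, so n = 4.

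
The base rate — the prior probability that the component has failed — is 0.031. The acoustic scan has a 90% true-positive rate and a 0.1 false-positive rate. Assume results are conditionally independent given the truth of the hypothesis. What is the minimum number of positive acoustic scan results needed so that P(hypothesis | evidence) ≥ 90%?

3

Prior odds: 0.031 ÷ 0.969 = 31/969.
Likelihood ratio of a positive result = 0.9/0.1 = 9.
Target odds: 0.9 ÷ 0.1 = 9.
Need (31/969) × 9ⁿ ≥ 9, i.e. 9ⁿ ≥ 8721/31.
9² = 81 falls short of 8721/31 but 9³ = 729 reaches it, so n = 3.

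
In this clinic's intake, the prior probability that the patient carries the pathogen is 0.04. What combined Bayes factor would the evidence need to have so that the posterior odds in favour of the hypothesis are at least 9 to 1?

Prior odds = 0.04/0.96 = 1/24.
Target odds = 9.
Required Bayes factor = 9 ÷ (1/24) = 216.

216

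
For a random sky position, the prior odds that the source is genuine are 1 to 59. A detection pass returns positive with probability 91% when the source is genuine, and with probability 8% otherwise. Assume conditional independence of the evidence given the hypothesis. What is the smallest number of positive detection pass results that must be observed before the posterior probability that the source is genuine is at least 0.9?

3

Prior odds = 1/59.
Likelihood ratio of a positive result = 0.91/0.08 = 11.375.
Target odds: 0.9 ÷ 0.1 = 9.
Require 11.375ⁿ ≥ 9 ÷ (1/59) = 531.
11.375² = 129.390625 falls short of 531 but 11.375³ = 753571/512 reaches it, so n = 3.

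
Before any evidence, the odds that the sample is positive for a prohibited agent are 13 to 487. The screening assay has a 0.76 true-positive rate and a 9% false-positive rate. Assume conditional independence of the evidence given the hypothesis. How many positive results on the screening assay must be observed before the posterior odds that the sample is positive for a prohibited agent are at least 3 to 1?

3

Prior odds = 13/487.
Likelihood ratio of a positive result = 0.76/0.09 = 76/9.
Target odds = 3.
Need (13/487) × (76/9)ⁿ ≥ 3, i.e. (76/9)ⁿ ≥ 1461/13.
(76/9)² = 5776/81 falls short of 1461/13 but (76/9)³ = 438976/729 reaches it, so n = 3.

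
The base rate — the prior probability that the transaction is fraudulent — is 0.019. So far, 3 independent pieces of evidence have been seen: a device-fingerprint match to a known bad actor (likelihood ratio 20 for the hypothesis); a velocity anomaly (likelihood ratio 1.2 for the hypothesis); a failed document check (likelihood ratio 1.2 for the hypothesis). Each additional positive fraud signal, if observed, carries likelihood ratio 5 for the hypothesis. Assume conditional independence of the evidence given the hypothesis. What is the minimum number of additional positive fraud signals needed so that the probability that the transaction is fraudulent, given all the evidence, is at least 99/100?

4

Prior odds = 0.019/0.981 = 19/981.
Combined Bayes factor of the evidence already in hand = 20 × 1.2 × 1.2 = 28.8.
Odds after that evidence = (19/981) × 28.8 = 304/545.
Target odds = 0.99/0.01 = 99.
Need 5ⁿ ≥ 99 ÷ (304/545) = 53955/304.
5³ = 125 falls short of 53955/304 but 5⁴ = 625 reaches it, so n = 4.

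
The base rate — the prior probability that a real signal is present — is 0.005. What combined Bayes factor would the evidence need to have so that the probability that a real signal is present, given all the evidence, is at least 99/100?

19701

Prior odds = 0.005/0.995 = 1/199.
Target odds = 0.99/0.01 = 99.
Required Bayes factor = 99 ÷ (1/199) = 19701.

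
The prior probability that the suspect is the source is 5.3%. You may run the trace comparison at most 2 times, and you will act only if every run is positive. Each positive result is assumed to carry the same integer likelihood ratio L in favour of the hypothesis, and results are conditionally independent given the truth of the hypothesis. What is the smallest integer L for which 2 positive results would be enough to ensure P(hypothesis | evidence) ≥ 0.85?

Prior odds = 0.053/0.947 = 53/947.
Target odds = 0.85/0.15 = 17/3.
Need L² ≥ 17/3 ÷ (53/947) = 16099/159.
10² = 100 < 16099/159 ≤ 121 = 11², so L = 11.

11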